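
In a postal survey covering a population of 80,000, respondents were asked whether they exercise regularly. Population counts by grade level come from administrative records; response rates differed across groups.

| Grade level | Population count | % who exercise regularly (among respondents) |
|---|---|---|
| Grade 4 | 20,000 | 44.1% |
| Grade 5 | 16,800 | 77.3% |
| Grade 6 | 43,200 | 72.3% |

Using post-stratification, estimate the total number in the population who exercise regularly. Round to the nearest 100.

53,000

Estimated count per cell = population count × respondent percentage:
  Grade 4: 20,000 × 44.1% = 8820
  Grade 5: 16,800 × 77.3% = 12986.4
  Grade 6: 43,200 × 72.3% = 31233.6
Estimated total = 53,040 → 53,000.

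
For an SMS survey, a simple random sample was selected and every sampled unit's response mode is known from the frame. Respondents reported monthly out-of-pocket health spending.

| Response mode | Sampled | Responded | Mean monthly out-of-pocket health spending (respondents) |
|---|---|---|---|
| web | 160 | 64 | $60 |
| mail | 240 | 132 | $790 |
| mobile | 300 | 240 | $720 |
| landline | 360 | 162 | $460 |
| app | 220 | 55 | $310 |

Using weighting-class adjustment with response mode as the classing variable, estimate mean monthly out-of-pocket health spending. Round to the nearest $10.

$510

Class response rates: web 64/160 = 40%, mail 132/240 = 55%, mobile 240/300 = 80%, landline 162/360 = 45%, app 55/220 = 25%.
Inverse-response-rate weighting restores each class to its sampled count, so class totals weight by n_sampled:
  web: 160 × 60 = 9600
  mail: 240 × 790 = 189,600
  mobile: 300 × 720 = 216,000
  landline: 360 × 460 = 165,600
  app: 220 × 310 = 68,200
Adjusted estimate = 649,000 / 1,280 = 507.031 → $510.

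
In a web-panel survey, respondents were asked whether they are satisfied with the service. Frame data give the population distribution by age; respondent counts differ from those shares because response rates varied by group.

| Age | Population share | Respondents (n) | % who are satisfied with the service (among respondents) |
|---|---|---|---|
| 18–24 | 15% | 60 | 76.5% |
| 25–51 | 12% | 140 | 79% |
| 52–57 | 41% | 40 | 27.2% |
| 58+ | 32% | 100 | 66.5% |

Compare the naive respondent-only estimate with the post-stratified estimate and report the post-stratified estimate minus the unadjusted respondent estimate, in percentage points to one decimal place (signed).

Naive respondent-only estimate (weights = respondent counts):
  (60/340)×76.5 + (140/340)×79 + (40/340)×27.2 + (100/340)×66.5 = 68.7882%
Post-stratifying to population shares instead:
  0.15×76.5 + 0.12×79 + 0.41×27.2 + 0.32×66.5 = 53.387%
Difference = 53.387 − 68.7882 = -15.4012 pp.

-15.4 percentage points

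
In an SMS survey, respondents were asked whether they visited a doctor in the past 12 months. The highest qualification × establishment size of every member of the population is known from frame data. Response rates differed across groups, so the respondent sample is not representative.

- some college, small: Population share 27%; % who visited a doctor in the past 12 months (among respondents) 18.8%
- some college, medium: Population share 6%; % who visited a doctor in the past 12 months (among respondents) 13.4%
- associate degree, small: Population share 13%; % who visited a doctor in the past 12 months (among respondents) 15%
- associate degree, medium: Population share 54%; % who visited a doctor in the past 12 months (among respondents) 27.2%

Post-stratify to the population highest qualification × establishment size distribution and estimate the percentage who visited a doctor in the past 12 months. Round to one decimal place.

Post-stratification weights by population share, not respondent share:
  some college, small: 0.27 × 18.8 = 5.076
  some college, medium: 0.06 × 13.4 = 0.804
  associate degree, small: 0.13 × 15 = 1.95
  associate degree, medium: 0.54 × 27.2 = 14.688
Post-stratified estimate = 22.518 → 22.5%.

22.5%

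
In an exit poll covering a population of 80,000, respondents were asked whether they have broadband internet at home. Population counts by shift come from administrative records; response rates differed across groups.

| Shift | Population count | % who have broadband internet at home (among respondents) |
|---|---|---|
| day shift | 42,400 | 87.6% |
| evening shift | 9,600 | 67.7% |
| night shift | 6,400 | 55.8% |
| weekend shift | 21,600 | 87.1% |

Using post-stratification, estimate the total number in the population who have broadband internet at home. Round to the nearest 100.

Each cell contributes its population count × the respondent rate:
  day shift: 42,400 × 87.6% = 37142.4
  evening shift: 9,600 × 67.7% = 6499.2
  night shift: 6,400 × 55.8% = 3571.2
  weekend shift: 21,600 × 87.1% = 18813.6
Estimated total = 66026.4 → 66,000.

66,000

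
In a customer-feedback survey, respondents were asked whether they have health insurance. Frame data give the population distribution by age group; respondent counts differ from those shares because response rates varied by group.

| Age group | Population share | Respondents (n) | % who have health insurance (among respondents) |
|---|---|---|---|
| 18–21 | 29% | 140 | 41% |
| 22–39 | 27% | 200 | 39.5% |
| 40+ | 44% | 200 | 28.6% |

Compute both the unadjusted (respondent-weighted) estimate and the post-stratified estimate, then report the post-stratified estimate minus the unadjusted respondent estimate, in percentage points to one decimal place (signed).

-0.7 percentage points

Naive respondent-only estimate (weights = respondent counts):
  (140/540)×41 + (200/540)×39.5 + (200/540)×28.6 = 35.8519%
Reweighting by population age group shares:
  0.29×41 + 0.27×39.5 + 0.44×28.6 = 35.139%
Difference = 35.139 − 35.8519 = -0.7129 pp.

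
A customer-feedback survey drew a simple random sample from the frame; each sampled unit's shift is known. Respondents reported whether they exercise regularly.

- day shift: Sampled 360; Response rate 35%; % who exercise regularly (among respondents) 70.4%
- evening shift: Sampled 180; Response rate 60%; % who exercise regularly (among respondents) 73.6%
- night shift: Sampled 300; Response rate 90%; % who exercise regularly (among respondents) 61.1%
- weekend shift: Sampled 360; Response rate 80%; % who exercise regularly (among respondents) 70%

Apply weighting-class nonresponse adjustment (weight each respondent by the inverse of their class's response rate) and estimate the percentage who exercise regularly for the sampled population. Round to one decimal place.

68.4%

Inverse-response-rate weighting restores each class to its sampled count, so class totals weight by n_sampled:
  day shift: 360 × 70.4 = 25344
  evening shift: 180 × 73.6 = 13248
  night shift: 300 × 61.1 = 18,330
  weekend shift: 360 × 70 = 25,200
Adjusted estimate = 82,122 / 1,200 = 68.435 → 68.4%.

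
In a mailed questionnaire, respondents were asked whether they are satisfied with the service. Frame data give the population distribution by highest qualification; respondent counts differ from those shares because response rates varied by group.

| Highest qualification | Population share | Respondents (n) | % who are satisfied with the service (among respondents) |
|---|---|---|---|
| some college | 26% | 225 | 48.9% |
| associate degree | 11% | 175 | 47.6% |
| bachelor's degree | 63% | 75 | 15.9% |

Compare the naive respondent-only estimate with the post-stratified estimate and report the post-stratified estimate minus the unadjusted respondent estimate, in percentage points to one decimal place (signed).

Unadjusted (pooled respondent) estimate weights by respondent counts:
  (225/475)×48.9 + (175/475)×47.6 + (75/475)×15.9 = 43.2105%
Reweighting by population highest qualification shares:
  0.26×48.9 + 0.11×47.6 + 0.63×15.9 = 27.967%
Difference = 27.967 − 43.2105 = -15.2435 pp.

-15.2 percentage points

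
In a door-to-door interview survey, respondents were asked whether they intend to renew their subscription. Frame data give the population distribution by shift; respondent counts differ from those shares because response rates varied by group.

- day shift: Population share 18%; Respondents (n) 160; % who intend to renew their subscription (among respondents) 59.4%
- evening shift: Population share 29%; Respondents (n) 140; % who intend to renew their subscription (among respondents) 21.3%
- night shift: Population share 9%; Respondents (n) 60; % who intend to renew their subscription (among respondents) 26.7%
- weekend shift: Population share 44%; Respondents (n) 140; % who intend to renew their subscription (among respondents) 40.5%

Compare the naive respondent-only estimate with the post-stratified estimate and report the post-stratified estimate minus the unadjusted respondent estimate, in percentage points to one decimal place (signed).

-2.4 percentage points

Unadjusted (pooled respondent) estimate weights by respondent counts:
  (160/500)×59.4 + (140/500)×21.3 + (60/500)×26.7 + (140/500)×40.5 = 39.516%
Post-stratified estimate weights by population shares:
  0.18×59.4 + 0.29×21.3 + 0.09×26.7 + 0.44×40.5 = 37.092%
Difference = 37.092 − 39.516 = -2.424 pp.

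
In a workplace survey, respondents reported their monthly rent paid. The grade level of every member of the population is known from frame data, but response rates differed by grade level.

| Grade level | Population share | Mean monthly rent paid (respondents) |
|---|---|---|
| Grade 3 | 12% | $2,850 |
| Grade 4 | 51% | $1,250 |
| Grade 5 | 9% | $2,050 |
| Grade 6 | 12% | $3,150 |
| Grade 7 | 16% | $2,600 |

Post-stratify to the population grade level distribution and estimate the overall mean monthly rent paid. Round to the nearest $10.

$1,960

Post-stratification weights by population share, not respondent share:
  Grade 3: 0.12 × 2850 = 342
  Grade 4: 0.51 × 1250 = 637.5
  Grade 5: 0.09 × 2050 = 184.5
  Grade 6: 0.12 × 3150 = 378
  Grade 7: 0.16 × 2600 = 416
Post-stratified estimate = 1958 → $1,960.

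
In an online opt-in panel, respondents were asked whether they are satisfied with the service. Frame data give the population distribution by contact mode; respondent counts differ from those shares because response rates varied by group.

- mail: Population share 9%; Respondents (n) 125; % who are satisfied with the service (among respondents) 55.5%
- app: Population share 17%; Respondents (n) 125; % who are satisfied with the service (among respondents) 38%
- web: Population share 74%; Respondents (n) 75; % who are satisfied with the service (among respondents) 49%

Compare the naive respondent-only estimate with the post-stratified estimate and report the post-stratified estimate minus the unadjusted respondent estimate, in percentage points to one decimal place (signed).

Naive respondent-only estimate (weights = respondent counts):
  (125/325)×55.5 + (125/325)×38 + (75/325)×49 = 47.2692%
Reweighting by population contact mode shares:
  0.09×55.5 + 0.17×38 + 0.74×49 = 47.715%
Difference = 47.715 − 47.2692 = 0.4458 pp.

+0.4 percentage points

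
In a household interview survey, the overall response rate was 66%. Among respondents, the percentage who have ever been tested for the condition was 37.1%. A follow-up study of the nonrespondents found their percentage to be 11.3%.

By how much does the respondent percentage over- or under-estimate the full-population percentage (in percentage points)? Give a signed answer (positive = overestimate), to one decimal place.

+8.8 percentage points

Nonresponse fraction = 1 − 0.66 = 0.34.
Bias = (nonresponse fraction) × (respondent percentage − nonrespondent percentage)
     = 0.34 × (37.1 − 11.3) = 0.34 × 25.8 = 8.772.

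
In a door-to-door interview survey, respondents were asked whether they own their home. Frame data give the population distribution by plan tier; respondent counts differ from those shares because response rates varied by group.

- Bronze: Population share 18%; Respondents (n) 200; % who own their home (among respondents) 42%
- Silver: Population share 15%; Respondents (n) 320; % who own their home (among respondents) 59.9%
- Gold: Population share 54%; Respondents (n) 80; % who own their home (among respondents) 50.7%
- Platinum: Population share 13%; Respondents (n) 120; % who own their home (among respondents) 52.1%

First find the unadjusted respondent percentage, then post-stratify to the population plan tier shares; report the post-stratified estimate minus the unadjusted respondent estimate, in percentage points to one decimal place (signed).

Naive respondent-only estimate (weights = respondent counts):
  (200/720)×42 + (320/720)×59.9 + (80/720)×50.7 + (120/720)×52.1 = 52.6056%
Post-stratified estimate weights by population shares:
  0.18×42 + 0.15×59.9 + 0.54×50.7 + 0.13×52.1 = 50.696%
Difference = 50.696 − 52.6056 = -1.9096 pp.

-1.9 percentage points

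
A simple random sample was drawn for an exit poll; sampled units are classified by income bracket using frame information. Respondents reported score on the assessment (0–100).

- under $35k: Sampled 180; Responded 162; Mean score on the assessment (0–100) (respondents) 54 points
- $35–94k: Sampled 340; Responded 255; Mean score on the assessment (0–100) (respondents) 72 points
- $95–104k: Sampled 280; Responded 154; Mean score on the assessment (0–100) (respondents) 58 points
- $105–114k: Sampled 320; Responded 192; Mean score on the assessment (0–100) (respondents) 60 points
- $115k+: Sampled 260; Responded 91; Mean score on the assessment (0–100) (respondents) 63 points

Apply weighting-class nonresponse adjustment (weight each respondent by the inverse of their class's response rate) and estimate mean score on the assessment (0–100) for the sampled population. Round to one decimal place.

62.3

Response rates by class: under $35k 162/180 = 90%, $35–94k 255/340 = 75%, $95–104k 154/280 = 55%, $105–114k 192/320 = 60%, $115k+ 91/260 = 35%.
With weight = n_sampled/n_responded per class, the weighted class total is n_sampled:
  under $35k: 180 × 54 = 9720
  $35–94k: 340 × 72 = 24,480
  $95–104k: 280 × 58 = 16,240
  $105–114k: 320 × 60 = 19,200
  $115k+: 260 × 63 = 16,380
Adjusted estimate = 86,020 / 1,380 = 62.3333 → 62.3.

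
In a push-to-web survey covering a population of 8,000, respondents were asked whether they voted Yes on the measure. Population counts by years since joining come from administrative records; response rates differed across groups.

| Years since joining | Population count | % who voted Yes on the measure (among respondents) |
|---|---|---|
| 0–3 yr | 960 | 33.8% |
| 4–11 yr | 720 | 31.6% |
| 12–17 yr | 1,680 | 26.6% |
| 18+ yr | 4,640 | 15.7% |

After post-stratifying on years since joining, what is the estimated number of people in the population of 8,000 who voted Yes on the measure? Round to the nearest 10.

Each cell contributes its population count × the respondent rate:
  0–3 yr: 960 × 33.8% = 324.48
  4–11 yr: 720 × 31.6% = 227.52
  12–17 yr: 1,680 × 26.6% = 446.88
  18+ yr: 4,640 × 15.7% = 728.48
Estimated total = 1727.36 → 1,730.

1,730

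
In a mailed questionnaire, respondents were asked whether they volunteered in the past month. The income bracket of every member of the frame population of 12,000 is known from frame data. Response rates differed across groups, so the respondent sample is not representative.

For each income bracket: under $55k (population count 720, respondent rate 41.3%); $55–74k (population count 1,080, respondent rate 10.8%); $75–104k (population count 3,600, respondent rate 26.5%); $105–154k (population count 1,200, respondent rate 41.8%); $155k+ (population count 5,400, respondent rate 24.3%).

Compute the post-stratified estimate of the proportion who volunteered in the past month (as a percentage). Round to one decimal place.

Post-stratification weights by population share, not respondent share:
  under $55k: (720/12,000) × 41.3 = 2.478
  $55–74k: (1,080/12,000) × 10.8 = 0.972
  $75–104k: (3,600/12,000) × 26.5 = 7.95
  $105–154k: (1,200/12,000) × 41.8 = 4.18
  $155k+: (5,400/12,000) × 24.3 = 10.935
Post-stratified estimate = 26.515 → 26.5%.

26.5%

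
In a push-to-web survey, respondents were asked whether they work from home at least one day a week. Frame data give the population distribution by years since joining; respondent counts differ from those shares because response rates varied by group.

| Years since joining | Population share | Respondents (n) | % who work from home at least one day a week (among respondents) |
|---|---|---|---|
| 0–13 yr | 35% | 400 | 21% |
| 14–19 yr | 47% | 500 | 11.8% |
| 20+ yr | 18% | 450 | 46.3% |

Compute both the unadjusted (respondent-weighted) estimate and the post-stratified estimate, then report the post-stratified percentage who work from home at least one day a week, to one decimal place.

21.2%

Without adjustment, the pooled respondent share is:
  (400/1350)×21 + (500/1350)×11.8 + (450/1350)×46.3 = 26.0259%
Reweighting by population years since joining shares:
  0.35×21 + 0.47×11.8 + 0.18×46.3 = 21.23%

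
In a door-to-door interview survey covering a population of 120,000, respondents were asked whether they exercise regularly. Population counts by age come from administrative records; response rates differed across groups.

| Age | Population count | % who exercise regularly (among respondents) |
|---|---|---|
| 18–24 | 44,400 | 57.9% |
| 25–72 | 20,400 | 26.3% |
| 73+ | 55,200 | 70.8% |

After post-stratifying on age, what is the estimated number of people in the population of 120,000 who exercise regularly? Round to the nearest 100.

Estimated count per cell = population count × respondent percentage:
  18–24: 44,400 × 57.9% = 25707.6
  25–72: 20,400 × 26.3% = 5365.2
  73+: 55,200 × 70.8% = 39081.6
Estimated total = 70154.4 → 70,200.

70,200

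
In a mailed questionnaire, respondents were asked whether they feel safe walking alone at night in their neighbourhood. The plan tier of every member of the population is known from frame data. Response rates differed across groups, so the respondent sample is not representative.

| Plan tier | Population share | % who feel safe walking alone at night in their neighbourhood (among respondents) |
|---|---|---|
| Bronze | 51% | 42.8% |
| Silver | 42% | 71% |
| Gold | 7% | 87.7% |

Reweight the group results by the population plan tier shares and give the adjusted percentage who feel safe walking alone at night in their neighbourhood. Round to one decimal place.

57.8%

Reweight to the known plan tier distribution:
  Bronze: 0.51 × 42.8 = 21.828
  Silver: 0.42 × 71 = 29.82
  Gold: 0.07 × 87.7 = 6.139
Post-stratified estimate = 57.787 → 57.8%.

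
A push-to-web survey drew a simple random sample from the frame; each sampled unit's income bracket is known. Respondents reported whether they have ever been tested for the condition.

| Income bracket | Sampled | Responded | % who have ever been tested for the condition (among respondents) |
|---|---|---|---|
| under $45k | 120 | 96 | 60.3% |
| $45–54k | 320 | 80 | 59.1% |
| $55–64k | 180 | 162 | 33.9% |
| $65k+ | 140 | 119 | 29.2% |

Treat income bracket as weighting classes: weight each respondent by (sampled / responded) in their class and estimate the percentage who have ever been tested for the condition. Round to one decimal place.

47.8%

Response rates by class: under $45k 96/120 = 80%, $45–54k 80/320 = 25%, $55–64k 162/180 = 90%, $65k+ 119/140 = 85%.
Inverse-response-rate weighting restores each class to its sampled count, so class totals weight by n_sampled:
  under $45k: 120 × 60.3 = 7236
  $45–54k: 320 × 59.1 = 18,912
  $55–64k: 180 × 33.9 = 6102
  $65k+: 140 × 29.2 = 4088
Adjusted estimate = 36,338 / 760 = 47.8132 → 47.8%.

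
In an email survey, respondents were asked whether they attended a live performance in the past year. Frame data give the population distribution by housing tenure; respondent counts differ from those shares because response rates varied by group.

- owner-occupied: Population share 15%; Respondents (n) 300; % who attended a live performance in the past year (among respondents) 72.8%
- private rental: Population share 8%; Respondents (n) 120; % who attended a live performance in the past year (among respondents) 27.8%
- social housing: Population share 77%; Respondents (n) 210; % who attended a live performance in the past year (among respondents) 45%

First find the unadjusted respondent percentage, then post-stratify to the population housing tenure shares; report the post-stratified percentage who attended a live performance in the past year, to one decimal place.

Naive respondent-only estimate (weights = respondent counts):
  (300/630)×72.8 + (120/630)×27.8 + (210/630)×45 = 54.9619%
Post-stratified estimate weights by population shares:
  0.15×72.8 + 0.08×27.8 + 0.77×45 = 47.794%

47.8%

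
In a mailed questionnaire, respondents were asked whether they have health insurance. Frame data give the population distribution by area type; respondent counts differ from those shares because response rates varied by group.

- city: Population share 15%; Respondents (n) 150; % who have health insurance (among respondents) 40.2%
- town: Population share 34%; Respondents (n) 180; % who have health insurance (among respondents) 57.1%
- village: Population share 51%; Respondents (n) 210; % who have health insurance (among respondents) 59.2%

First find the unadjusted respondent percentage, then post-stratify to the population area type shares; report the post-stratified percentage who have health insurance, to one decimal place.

55.6%

Naive respondent-only estimate (weights = respondent counts):
  (150/540)×40.2 + (180/540)×57.1 + (210/540)×59.2 = 53.2222%
Post-stratifying to population shares instead:
  0.15×40.2 + 0.34×57.1 + 0.51×59.2 = 55.636%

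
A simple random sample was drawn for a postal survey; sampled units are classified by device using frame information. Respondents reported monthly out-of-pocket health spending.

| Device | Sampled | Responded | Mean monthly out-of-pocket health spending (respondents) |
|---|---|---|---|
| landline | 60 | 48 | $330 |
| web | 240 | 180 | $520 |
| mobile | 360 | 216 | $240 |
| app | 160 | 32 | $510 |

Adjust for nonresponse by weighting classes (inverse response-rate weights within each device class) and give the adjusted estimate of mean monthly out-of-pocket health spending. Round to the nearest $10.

Response rates by class: landline 48/60 = 80%, web 180/240 = 75%, mobile 216/360 = 60%, app 32/160 = 20%.
With weight = n_sampled/n_responded per class, the weighted class total is n_sampled:
  landline: 60 × 330 = 19,800
  web: 240 × 520 = 124,800
  mobile: 360 × 240 = 86,400
  app: 160 × 510 = 81,600
Adjusted estimate = 312,600 / 820 = 381.22 → $380.

$380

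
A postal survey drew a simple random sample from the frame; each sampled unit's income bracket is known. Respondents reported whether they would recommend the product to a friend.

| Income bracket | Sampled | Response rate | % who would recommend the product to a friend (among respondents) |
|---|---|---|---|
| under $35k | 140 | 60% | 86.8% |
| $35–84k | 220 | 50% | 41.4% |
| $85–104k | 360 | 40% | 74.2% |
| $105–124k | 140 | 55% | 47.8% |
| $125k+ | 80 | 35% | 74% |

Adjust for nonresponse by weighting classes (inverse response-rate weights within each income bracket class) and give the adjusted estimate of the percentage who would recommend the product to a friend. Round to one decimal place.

64.5%

Weighting each respondent by the inverse class response rate inflates each class back to its sampled size, so the class weight is n_sampled:
  under $35k: 140 × 86.8 = 12,152
  $35–84k: 220 × 41.4 = 9108
  $85–104k: 360 × 74.2 = 26,712
  $105–124k: 140 × 47.8 = 6692
  $125k+: 80 × 74 = 5920
Adjusted estimate = 60,584 / 940 = 64.4511 → 64.5%.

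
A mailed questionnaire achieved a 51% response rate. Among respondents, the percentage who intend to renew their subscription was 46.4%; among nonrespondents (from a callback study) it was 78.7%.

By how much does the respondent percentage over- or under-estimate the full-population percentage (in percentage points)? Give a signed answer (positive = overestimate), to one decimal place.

-15.8 percentage points

Nonresponse fraction = 1 − 0.51 = 0.49.
Bias = (nonresponse fraction) × (respondent percentage − nonrespondent percentage)
     = 0.49 × (46.4 − 78.7) = 0.49 × -32.3 = -15.827.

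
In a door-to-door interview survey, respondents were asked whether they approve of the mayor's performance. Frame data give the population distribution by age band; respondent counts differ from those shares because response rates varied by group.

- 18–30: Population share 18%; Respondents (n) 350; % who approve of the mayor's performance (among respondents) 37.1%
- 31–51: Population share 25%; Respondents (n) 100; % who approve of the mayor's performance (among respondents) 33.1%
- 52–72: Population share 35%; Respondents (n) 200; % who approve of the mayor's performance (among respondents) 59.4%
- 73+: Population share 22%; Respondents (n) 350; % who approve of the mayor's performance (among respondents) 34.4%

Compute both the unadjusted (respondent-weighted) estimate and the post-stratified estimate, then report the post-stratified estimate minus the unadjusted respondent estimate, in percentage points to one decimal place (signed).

Naive respondent-only estimate (weights = respondent counts):
  (350/1000)×37.1 + (100/1000)×33.1 + (200/1000)×59.4 + (350/1000)×34.4 = 40.215%
Reweighting by population age band shares:
  0.18×37.1 + 0.25×33.1 + 0.35×59.4 + 0.22×34.4 = 43.311%
Difference = 43.311 − 40.215 = 3.096 pp.

+3.1 percentage points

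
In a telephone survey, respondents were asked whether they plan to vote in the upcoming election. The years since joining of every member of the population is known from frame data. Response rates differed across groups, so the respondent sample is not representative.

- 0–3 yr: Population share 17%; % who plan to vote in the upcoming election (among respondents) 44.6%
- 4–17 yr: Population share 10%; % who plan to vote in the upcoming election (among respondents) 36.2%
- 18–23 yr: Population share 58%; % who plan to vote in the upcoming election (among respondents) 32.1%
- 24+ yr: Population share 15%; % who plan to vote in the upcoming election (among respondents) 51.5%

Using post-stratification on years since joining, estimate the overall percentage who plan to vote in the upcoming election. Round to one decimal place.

Reweight to the known years since joining distribution:
  0–3 yr: 0.17 × 44.6 = 7.582
  4–17 yr: 0.1 × 36.2 = 3.62
  18–23 yr: 0.58 × 32.1 = 18.618
  24+ yr: 0.15 × 51.5 = 7.725
Post-stratified estimate = 37.545 → 37.5%.

37.5%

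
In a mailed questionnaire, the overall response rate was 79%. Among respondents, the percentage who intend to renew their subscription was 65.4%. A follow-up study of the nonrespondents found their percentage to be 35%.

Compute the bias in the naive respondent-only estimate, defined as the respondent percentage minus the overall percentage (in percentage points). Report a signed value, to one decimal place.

Nonresponse fraction = 1 − 0.79 = 0.21.
Bias = (nonresponse fraction) × (respondent percentage − nonrespondent percentage)
     = 0.21 × (65.4 − 35) = 0.21 × 30.4 = 6.384.

+6.4 percentage points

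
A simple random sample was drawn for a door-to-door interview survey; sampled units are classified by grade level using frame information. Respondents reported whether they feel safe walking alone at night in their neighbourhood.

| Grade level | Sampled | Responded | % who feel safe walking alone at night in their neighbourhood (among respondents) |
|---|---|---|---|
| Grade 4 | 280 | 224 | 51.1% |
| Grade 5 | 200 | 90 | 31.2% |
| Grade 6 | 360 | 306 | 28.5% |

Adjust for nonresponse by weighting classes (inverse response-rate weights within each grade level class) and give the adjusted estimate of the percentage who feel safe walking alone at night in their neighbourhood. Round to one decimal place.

36.7%

Response rates by class: Grade 4 224/280 = 80%, Grade 5 90/200 = 45%, Grade 6 306/360 = 85%.
Each respondent's weight = sampled/responded in their class; summing within a class gives n_sampled, so:
  Grade 4: 280 × 51.1 = 14,308
  Grade 5: 200 × 31.2 = 6240
  Grade 6: 360 × 28.5 = 10,260
Adjusted estimate = 30,808 / 840 = 36.6762 → 36.7%.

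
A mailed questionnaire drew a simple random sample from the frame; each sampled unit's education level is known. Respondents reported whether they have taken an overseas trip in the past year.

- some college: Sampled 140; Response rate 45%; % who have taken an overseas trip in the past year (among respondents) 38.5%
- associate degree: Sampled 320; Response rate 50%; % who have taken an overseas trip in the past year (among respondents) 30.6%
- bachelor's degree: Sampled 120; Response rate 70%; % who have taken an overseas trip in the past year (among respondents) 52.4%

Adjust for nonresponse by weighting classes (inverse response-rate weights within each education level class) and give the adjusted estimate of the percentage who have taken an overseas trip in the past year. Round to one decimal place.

37.0%

With weight = n_sampled/n_responded per class, the weighted class total is n_sampled:
  some college: 140 × 38.5 = 5390
  associate degree: 320 × 30.6 = 9792
  bachelor's degree: 120 × 52.4 = 6288
Adjusted estimate = 21,470 / 580 = 37.0172 → 37.0%.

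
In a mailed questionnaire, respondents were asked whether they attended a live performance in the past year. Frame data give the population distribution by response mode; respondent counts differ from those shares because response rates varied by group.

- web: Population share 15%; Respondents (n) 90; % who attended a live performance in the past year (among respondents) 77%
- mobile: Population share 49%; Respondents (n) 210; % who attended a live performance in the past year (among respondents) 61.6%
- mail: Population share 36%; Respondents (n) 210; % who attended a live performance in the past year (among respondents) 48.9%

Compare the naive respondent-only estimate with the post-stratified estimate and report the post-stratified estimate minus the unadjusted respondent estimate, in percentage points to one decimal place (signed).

+0.2 percentage points

Without adjustment, the pooled respondent share is:
  (90/510)×77 + (210/510)×61.6 + (210/510)×48.9 = 59.0882%
Post-stratifying to population shares instead:
  0.15×77 + 0.49×61.6 + 0.36×48.9 = 59.338%
Difference = 59.338 − 59.0882 = 0.2498 pp.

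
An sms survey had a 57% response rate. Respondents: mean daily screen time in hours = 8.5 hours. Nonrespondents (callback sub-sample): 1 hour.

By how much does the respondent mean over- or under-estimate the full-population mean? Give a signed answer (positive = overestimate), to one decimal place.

Nonresponse fraction = 1 − 0.57 = 0.43.
Bias = (nonresponse fraction) × (respondent mean − nonrespondent mean)
     = 0.43 × (8.5 − 1) = 0.43 × 7.5 = 3.225.

+3.2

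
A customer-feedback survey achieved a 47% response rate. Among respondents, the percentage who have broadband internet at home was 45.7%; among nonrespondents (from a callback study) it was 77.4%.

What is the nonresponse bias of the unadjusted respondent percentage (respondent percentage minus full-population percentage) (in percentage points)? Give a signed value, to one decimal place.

-16.8 percentage points

Nonresponse fraction = 1 − 0.47 = 0.53.
Bias = (nonresponse fraction) × (respondent percentage − nonrespondent percentage)
     = 0.53 × (45.7 − 77.4) = 0.53 × -31.7 = -16.801.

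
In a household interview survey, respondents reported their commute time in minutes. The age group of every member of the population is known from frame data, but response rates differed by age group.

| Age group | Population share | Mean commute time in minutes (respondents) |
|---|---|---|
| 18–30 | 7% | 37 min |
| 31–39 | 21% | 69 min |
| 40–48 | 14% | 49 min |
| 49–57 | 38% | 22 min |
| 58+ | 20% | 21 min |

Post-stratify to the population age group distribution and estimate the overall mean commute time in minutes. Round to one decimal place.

36.5

Weight each group's respondent value by its population share:
  18–30: 0.07 × 37 = 2.59
  31–39: 0.21 × 69 = 14.49
  40–48: 0.14 × 49 = 6.86
  49–57: 0.38 × 22 = 8.36
  58+: 0.2 × 21 = 4.2
Post-stratified estimate = 36.5 → 36.5.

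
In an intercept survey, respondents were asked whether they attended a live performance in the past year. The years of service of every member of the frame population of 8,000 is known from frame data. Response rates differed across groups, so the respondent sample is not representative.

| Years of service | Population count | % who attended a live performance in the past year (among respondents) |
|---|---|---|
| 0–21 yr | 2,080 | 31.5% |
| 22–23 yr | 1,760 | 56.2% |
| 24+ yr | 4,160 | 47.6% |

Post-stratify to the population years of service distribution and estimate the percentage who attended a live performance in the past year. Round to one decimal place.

Each cell contributes population-share × respondent value:
  0–21 yr: (2,080/8,000) × 31.5 = 8.19
  22–23 yr: (1,760/8,000) × 56.2 = 12.364
  24+ yr: (4,160/8,000) × 47.6 = 24.752
Post-stratified estimate = 45.306 → 45.3%.

45.3%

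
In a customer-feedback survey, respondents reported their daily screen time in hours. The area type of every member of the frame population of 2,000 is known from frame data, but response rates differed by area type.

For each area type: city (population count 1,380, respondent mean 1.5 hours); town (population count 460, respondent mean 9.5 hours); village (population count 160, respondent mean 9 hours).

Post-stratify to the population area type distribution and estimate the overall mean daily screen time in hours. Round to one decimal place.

Weight each group's respondent value by its population share:
  city: (1,380/2,000) × 1.5 = 1.035
  town: (460/2,000) × 9.5 = 2.185
  village: (160/2,000) × 9 = 0.72
Post-stratified estimate = 3.94 → 3.9.

3.9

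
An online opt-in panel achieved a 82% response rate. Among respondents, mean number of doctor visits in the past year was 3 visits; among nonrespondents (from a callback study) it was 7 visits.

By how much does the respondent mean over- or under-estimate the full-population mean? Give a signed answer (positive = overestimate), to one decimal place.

Nonresponse fraction = 1 − 0.82 = 0.18.
Bias = (nonresponse fraction) × (respondent mean − nonrespondent mean)
     = 0.18 × (3 − 7) = 0.18 × -4 = -0.72.

-0.7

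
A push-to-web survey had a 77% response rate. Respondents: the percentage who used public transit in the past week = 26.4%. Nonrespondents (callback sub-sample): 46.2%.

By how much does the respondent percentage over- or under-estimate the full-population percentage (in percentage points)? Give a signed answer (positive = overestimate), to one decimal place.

Nonresponse fraction = 1 − 0.77 = 0.23.
Bias = (nonresponse fraction) × (respondent percentage − nonrespondent percentage)
     = 0.23 × (26.4 − 46.2) = 0.23 × -19.8 = -4.554.

-4.6 percentage points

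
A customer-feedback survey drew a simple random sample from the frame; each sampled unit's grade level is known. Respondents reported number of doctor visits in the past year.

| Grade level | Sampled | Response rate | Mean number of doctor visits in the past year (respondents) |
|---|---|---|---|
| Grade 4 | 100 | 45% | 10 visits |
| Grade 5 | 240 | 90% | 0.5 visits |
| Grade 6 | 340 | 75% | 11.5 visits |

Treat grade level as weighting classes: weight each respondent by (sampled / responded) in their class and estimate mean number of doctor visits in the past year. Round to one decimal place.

Weighting each respondent by the inverse class response rate inflates each class back to its sampled size, so the class weight is n_sampled:
  Grade 4: 100 × 10 = 1000
  Grade 5: 240 × 0.5 = 120
  Grade 6: 340 × 11.5 = 3910
Adjusted estimate = 5030 / 680 = 7.39706 → 7.4.

7.4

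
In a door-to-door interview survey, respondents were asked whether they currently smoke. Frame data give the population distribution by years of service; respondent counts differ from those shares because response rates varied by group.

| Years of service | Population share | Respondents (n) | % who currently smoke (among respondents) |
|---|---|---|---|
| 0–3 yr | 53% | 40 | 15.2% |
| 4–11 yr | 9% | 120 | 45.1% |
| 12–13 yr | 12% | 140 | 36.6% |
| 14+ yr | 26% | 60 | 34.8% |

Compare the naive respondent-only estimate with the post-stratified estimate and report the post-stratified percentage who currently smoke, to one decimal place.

Naive respondent-only estimate (weights = respondent counts):
  (40/360)×15.2 + (120/360)×45.1 + (140/360)×36.6 + (60/360)×34.8 = 36.7556%
Post-stratifying to population shares instead:
  0.53×15.2 + 0.09×45.1 + 0.12×36.6 + 0.26×34.8 = 25.555%

25.6%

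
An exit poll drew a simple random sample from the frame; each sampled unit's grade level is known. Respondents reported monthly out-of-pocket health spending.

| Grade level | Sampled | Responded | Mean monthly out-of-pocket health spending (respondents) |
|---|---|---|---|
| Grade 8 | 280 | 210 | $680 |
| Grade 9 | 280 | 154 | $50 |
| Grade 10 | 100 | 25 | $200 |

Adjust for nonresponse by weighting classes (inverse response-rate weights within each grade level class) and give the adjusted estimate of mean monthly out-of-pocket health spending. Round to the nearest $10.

Response rates by class: Grade 8 210/280 = 75%, Grade 9 154/280 = 55%, Grade 10 25/100 = 25%.
Inverse-response-rate weighting restores each class to its sampled count, so class totals weight by n_sampled:
  Grade 8: 280 × 680 = 190,400
  Grade 9: 280 × 50 = 14,000
  Grade 10: 100 × 200 = 20,000
Adjusted estimate = 224,400 / 660 = 340 → $340.

$340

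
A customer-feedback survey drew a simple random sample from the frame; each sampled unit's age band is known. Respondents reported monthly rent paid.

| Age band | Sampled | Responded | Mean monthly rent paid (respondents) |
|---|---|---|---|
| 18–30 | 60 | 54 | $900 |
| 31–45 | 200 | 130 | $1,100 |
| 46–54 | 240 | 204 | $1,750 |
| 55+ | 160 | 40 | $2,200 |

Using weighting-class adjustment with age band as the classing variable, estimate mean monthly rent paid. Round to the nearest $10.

$1,580

Response rates by class: 18–30 54/60 = 90%, 31–45 130/200 = 65%, 46–54 204/240 = 85%, 55+ 40/160 = 25%.
Each respondent's weight = sampled/responded in their class; summing within a class gives n_sampled, so:
  18–30: 60 × 900 = 54,000
  31–45: 200 × 1100 = 220,000
  46–54: 240 × 1750 = 420,000
  55+: 160 × 2200 = 352,000
Adjusted estimate = 1,046,000 / 660 = 1584.85 → $1,580.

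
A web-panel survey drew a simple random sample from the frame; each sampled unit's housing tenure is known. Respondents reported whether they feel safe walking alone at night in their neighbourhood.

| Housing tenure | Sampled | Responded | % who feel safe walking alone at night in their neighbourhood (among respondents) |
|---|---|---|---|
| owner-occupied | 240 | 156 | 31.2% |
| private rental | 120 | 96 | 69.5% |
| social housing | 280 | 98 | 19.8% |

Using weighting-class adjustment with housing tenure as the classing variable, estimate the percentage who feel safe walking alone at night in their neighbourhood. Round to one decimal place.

33.4%

Class response rates: owner-occupied 156/240 = 65%, private rental 96/120 = 80%, social housing 98/280 = 35%.
With weight = n_sampled/n_responded per class, the weighted class total is n_sampled:
  owner-occupied: 240 × 31.2 = 7488
  private rental: 120 × 69.5 = 8340
  social housing: 280 × 19.8 = 5544
Adjusted estimate = 21,372 / 640 = 33.3937 → 33.4%.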